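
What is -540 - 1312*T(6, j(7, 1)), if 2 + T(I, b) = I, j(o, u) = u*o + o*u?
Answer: -5788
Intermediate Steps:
j(o, u) = 2*o*u (j(o, u) = o*u + o*u = 2*o*u)
T(I, b) = -2 + I
-540 - 1312*T(6, j(7, 1)) = -540 - 1312*(-2 + 6) = -540 - 1312*4 = -540 - 5248 = -5788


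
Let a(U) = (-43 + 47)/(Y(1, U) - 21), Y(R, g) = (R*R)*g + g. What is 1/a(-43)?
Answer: -107/4 ≈ -26.750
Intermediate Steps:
Y(R, g) = g + g*R² (Y(R, g) = R²*g + g = g*R² + g = g + g*R²)
a(U) = 4/(-21 + 2*U) (a(U) = (-43 + 47)/(U*(1 + 1²) - 21) = 4/(U*(1 + 1) - 21) = 4/(U*2 - 21) = 4/(2*U - 21) = 4/(-21 + 2*U))
1/a(-43) = 1/(4/(-21 + 2*(-43))) = 1/(4/(-21 - 86)) = 1/(4/(-107)) = 1/(4*(-1/107)) = 1/(-4/107) = -107/4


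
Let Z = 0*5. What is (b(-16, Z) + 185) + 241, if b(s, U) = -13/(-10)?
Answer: 4273/10 ≈ 427.30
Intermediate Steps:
Z = 0
b(s, U) = 13/10 (b(s, U) = -13*(-1/10) = 13/10)
(b(-16, Z) + 185) + 241 = (13/10 + 185) + 241 = 1863/10 + 241 = 4273/10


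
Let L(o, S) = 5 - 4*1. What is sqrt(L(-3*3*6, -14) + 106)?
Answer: sqrt(107) ≈ 10.344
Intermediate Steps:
L(o, S) = 1 (L(o, S) = 5 - 4 = 1)
sqrt(L(-3*3*6, -14) + 106) = sqrt(1 + 106) = sqrt(107)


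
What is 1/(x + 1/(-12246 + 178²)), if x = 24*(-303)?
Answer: -19438/141353135 ≈ -0.00013751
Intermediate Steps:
x = -7272
1/(x + 1/(-12246 + 178²)) = 1/(-7272 + 1/(-12246 + 178²)) = 1/(-7272 + 1/(-12246 + 31684)) = 1/(-7272 + 1/19438) = 1/(-141353135/19438) = -19438/141353135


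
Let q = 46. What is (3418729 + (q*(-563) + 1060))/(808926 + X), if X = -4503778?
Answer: -3393891/3694852 ≈ -0.91855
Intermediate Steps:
(3418729 + (q*(-563) + 1060))/(808926 + X) = (3418729 + (46*(-563) + 1060))/(808926 - 4503778) = (3418729 + (-25898 + 1060))/(-3694852) = (3418729 - 24838)*(-1/3694852) = 3393891*(-1/3694852) = -3393891/3694852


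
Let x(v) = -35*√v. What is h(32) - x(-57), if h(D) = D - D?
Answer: 35*I*√57 ≈ 264.24*I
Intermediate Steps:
h(D) = 0
h(32) - x(-57) = 0 - (-35)*√(-57) = 0 - (-35)*I*√57 = 0 + 35*I*√57 = 35*I*√57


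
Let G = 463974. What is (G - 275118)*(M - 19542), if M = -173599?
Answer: -36475836696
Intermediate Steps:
(G - 275118)*(M - 19542) = (463974 - 275118)*(-173599 - 19542) = 188856*(-193141) = -36475836696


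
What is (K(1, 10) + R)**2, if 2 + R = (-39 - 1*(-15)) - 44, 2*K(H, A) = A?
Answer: 4225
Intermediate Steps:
K(H, A) = A/2
R = -70 (R = -2 + ((-39 - 1*(-15)) - 44) = -2 + ((-39 + 15) - 44) = -2 + (-24 - 44) = -2 - 68 = -70)
(K(1, 10) + R)**2 = ((1/2)*10 - 70)**2 = (5 - 70)**2 = (-65)**2 = 4225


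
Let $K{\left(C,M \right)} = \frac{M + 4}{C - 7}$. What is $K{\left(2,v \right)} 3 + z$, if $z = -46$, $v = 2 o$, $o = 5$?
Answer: $- \frac{272}{5} \approx -54.4$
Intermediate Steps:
$v = 10$ ($v = 2 \cdot 5 = 10$)
$K{\left(C,M \right)} = \frac{4 + M}{-7 + C}$
$K{\left(2,v \right)} 3 + z = \frac{4 + 10}{-7 + 2} \cdot 3 - 46 = \frac{1}{-5} \cdot 14 \cdot 3 - 46 = \left(- \frac{1}{5}\right) 14 \cdot 3 - 46 = \left(- \frac{14}{5}\right) 3 - 46 = - \frac{42}{5} - 46 = - \frac{272}{5}$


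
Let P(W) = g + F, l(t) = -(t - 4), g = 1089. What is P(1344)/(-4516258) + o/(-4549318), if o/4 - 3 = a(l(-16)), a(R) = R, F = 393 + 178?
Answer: -1991840904/5136473453011 ≈ -0.00038778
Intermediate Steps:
F = 571
l(t) = 4 - t (l(t) = -(-4 + t) = 4 - t)
P(W) = 1660 (P(W) = 1089 + 571 = 1660)
o = 92 (o = 12 + 4*(4 - 1*(-16)) = 12 + 4*(4 + 16) = 12 + 4*20 = 12 + 80 = 92)
P(1344)/(-4516258) + o/(-4549318) = 1660/(-4516258) + 92/(-4549318) = 1660*(-1/4516258) + 92*(-1/4549318) = -830/2258129 - 46/2274659 = -1991840904/5136473453011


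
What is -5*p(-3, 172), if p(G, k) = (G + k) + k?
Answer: -1705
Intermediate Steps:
p(G, k) = G + 2*k
-5*p(-3, 172) = -5*(-3 + 2*172) = -5*(-3 + 344) = -5*341 = -1705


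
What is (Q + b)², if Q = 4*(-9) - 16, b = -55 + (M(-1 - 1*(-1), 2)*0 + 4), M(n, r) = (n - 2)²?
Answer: 10609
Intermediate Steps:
M(n, r) = (-2 + n)²
b = -51 (b = -55 + ((-2 + (-1 - 1*(-1)))²*0 + 4) = -55 + ((-2 + (-1 + 1))²*0 + 4) = -55 + ((-2 + 0)²*0 + 4) = -55 + ((-2)²*0 + 4) = -55 + (4*0 + 4) = -55 + (0 + 4) = -55 + 4 = -51)
Q = -52 (Q = -36 - 16 = -52)
(Q + b)² = (-52 - 51)² = (-103)² = 10609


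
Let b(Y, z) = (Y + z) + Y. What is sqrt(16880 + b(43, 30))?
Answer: 2*sqrt(4249) ≈ 130.37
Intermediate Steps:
b(Y, z) = z + 2*Y
sqrt(16880 + b(43, 30)) = sqrt(16880 + (30 + 2*43)) = sqrt(16880 + (30 + 86)) = sqrt(16880 + 116) = sqrt(16996) = 2*sqrt(4249)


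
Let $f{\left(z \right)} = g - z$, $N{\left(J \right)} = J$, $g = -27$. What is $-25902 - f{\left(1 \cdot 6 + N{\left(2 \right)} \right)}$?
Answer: $-25867$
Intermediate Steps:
$f{\left(z \right)} = -27 - z$
$-25902 - f{\left(1 \cdot 6 + N{\left(2 \right)} \right)} = -25902 - \left(-27 - \left(1 \cdot 6 + 2\right)\right) = -25902 - \left(-27 - \left(6 + 2\right)\right) = -25902 - \left(-27 - 8\right) = -25902 - -35 = -25902 + 35 = -25867$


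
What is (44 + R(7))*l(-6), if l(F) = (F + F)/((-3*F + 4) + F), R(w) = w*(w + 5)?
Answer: -96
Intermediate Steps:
R(w) = w*(5 + w)
l(F) = 2*F/(4 - 2*F) (l(F) = (2*F)/((4 - 3*F) + F) = (2*F)/(4 - 2*F) = 2*F/(4 - 2*F))
(44 + R(7))*l(-6) = (44 + 7*(5 + 7))*(-1*(-6)/(-2 - 6)) = (44 + 7*12)*(-1*(-6)/(-8)) = (44 + 84)*(-1*(-6)*(-1/8)) = 128*(-3/4) = -96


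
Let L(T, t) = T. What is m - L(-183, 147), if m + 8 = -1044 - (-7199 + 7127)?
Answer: -797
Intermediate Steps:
m = -980 (m = -8 + (-1044 - (-7199 + 7127)) = -8 + (-1044 - 1*(-72)) = -8 + (-1044 + 72) = -8 - 972 = -980)
m - L(-183, 147) = -980 - 1*(-183) = -980 + 183 = -797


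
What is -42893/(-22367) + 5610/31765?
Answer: 297595003/142097551 ≈ 2.0943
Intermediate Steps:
-42893/(-22367) + 5610/31765 = -42893*(-1/22367) + 5610*(1/31765) = 42893/22367 + 1122/6353 = 297595003/142097551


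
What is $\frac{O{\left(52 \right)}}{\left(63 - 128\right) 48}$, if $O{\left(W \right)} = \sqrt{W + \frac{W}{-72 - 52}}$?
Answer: $- \frac{\sqrt{49569}}{96720} \approx -0.0023019$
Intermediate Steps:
$O{\left(W \right)} = \frac{\sqrt{3813} \sqrt{W}}{62}$ ($O{\left(W \right)} = \sqrt{W + \frac{W}{-124}} = \sqrt{W + W \left(- \frac{1}{124}\right)} = \sqrt{W - \frac{W}{124}} = \sqrt{\frac{123 W}{124}} = \frac{\sqrt{3813} \sqrt{W}}{62}$)
$\frac{O{\left(52 \right)}}{\left(63 - 128\right) 48} = \frac{\frac{1}{62} \sqrt{3813} \sqrt{52}}{\left(63 - 128\right) 48} = \frac{\frac{1}{62} \sqrt{3813} \cdot 2 \sqrt{13}}{\left(-65\right) 48} = \frac{\frac{1}{31} \sqrt{49569}}{-3120} = \frac{\sqrt{49569}}{31} \left(- \frac{1}{3120}\right) = - \frac{\sqrt{49569}}{96720}$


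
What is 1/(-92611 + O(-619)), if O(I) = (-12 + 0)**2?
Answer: -1/92467 ≈ -1.0815e-5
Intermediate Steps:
O(I) = 144 (O(I) = (-12)**2 = 144)
1/(-92611 + O(-619)) = 1/(-92611 + 144) = 1/(-92467) = -1/92467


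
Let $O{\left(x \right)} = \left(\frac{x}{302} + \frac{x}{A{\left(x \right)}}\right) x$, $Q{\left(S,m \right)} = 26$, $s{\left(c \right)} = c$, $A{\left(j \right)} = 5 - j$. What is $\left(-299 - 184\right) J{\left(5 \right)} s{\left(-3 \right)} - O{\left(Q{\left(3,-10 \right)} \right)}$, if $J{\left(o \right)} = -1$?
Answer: $- \frac{4499801}{3171} \approx -1419.0$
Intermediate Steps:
$O{\left(x \right)} = x \left(\frac{x}{302} + \frac{x}{5 - x}\right)$ ($O{\left(x \right)} = \left(\frac{x}{302} + \frac{x}{5 - x}\right) x = x \left(\frac{x}{302} + \frac{x}{5 - x}\right)$)
$\left(-299 - 184\right) J{\left(5 \right)} s{\left(-3 \right)} - O{\left(Q{\left(3,-10 \right)} \right)} = \left(-299 - 184\right) \left(\left(-1\right) \left(-3\right)\right) - \frac{26^{2} \left(-307 + 26\right)}{302 \left(-5 + 26\right)} = \left(-483\right) 3 - \frac{1}{302} \cdot 676 \cdot \frac{1}{21} \left(-281\right) = -1449 - \frac{1}{302} \cdot 676 \cdot \frac{1}{21} \left(-281\right) = -1449 - - \frac{94978}{3171} = -1449 + \frac{94978}{3171} = - \frac{4499801}{3171}$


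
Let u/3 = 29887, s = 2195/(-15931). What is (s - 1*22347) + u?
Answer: 1072377139/15931 ≈ 67314.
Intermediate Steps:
s = -2195/15931 (s = 2195*(-1/15931) = -2195/15931 ≈ -0.13778)
u = 89661 (u = 3*29887 = 89661)
(s - 1*22347) + u = (-2195/15931 - 1*22347) + 89661 = (-2195/15931 - 22347) + 89661 = -356012252/15931 + 89661 = 1072377139/15931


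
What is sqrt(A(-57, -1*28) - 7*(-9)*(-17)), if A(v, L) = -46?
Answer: I*sqrt(1117) ≈ 33.422*I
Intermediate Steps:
sqrt(A(-57, -1*28) - 7*(-9)*(-17)) = sqrt(-46 - 7*(-9)*(-17)) = sqrt(-46 + 63*(-17)) = sqrt(-46 - 1071) = sqrt(-1117) = I*sqrt(1117)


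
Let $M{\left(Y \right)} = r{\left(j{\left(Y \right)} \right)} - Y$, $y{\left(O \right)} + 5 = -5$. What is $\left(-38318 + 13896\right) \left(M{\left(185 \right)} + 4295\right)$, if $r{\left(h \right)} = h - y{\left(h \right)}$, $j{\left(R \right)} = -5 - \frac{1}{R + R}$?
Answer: $- \frac{18591845839}{185} \approx -1.005 \cdot 10^{8}$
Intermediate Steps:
$j{\left(R \right)} = -5 - \frac{1}{2 R}$
$y{\left(O \right)} = -10$ ($y{\left(O \right)} = -5 - 5 = -10$)
$r{\left(h \right)} = 10 + h$ ($r{\left(h \right)} = h - -10 = h + 10 = 10 + h$)
$M{\left(Y \right)} = 5 - Y - \frac{1}{2 Y}$ ($M{\left(Y \right)} = \left(10 - \left(5 + \frac{1}{2 Y}\right)\right) - Y = \left(5 - \frac{1}{2 Y}\right) - Y = 5 - Y - \frac{1}{2 Y}$)
$\left(-38318 + 13896\right) \left(M{\left(185 \right)} + 4295\right) = \left(-38318 + 13896\right) \left(\left(5 - 185 - \frac{1}{2 \cdot 185}\right) + 4295\right) = - 24422 \left(\left(5 - 185 - \frac{1}{370}\right) + 4295\right) = - 24422 \left(- \frac{66601}{370} + 4295\right) = \left(-24422\right) \frac{1522549}{370} = - \frac{18591845839}{185}$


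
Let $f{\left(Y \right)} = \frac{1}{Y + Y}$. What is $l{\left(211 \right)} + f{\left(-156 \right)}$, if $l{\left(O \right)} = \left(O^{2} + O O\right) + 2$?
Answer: $\frac{27781727}{312} \approx 89044.0$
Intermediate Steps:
$l{\left(O \right)} = 2 + 2 O^{2}$ ($l{\left(O \right)} = \left(O^{2} + O^{2}\right) + 2 = 2 O^{2} + 2 = 2 + 2 O^{2}$)
$f{\left(Y \right)} = \frac{1}{2 Y}$
$l{\left(211 \right)} + f{\left(-156 \right)} = \left(2 + 2 \cdot 211^{2}\right) + \frac{1}{2 \left(-156\right)} = \left(2 + 2 \cdot 44521\right) + \frac{1}{2} \left(- \frac{1}{156}\right) = \left(2 + 89042\right) - \frac{1}{312} = 89044 - \frac{1}{312} = \frac{27781727}{312}$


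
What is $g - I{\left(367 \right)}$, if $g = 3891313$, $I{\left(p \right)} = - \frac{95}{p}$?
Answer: $\frac{1428111966}{367} \approx 3.8913 \cdot 10^{6}$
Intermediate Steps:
$g - I{\left(367 \right)} = 3891313 - - \frac{95}{367} = 3891313 + \frac{95}{367} = \frac{1428111966}{367}$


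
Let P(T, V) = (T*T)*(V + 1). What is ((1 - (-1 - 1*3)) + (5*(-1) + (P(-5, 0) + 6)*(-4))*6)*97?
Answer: -74593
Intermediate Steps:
P(T, V) = T²*(1 + V)
((1 - (-1 - 1*3)) + (5*(-1) + (P(-5, 0) + 6)*(-4))*6)*97 = ((1 - (-1 - 1*3)) + (5*(-1) + ((-5)²*(1 + 0) + 6)*(-4))*6)*97 = ((1 - (-1 - 3)) + (-5 + (25*1 + 6)*(-4))*6)*97 = ((1 - 1*(-4)) + (-5 + (25 + 6)*(-4))*6)*97 = ((1 + 4) + (-5 + 31*(-4))*6)*97 = (5 + (-5 - 124)*6)*97 = (5 - 129*6)*97 = (5 - 774)*97 = -769*97 = -74593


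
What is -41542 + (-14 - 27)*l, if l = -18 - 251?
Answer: -30513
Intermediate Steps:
l = -269
-41542 + (-14 - 27)*l = -41542 + (-14 - 27)*(-269) = -41542 - 41*(-269) = -41542 + 11029 = -30513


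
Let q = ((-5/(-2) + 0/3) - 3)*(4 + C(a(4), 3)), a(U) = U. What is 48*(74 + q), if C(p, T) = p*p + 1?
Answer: 3048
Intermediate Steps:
C(p, T) = 1 + p² (C(p, T) = p² + 1 = 1 + p²)
q = -21/2 (q = ((-5/(-2) + 0/3) - 3)*(4 + (1 + 4²)) = ((-5*(-½) + 0*(⅓)) - 3)*(4 + (1 + 16)) = ((5/2 + 0) - 3)*(4 + 17) = (5/2 - 3)*21 = -½*21 = -21/2 ≈ -10.500)
48*(74 + q) = 48*(74 - 21/2) = 48*(127/2) = 3048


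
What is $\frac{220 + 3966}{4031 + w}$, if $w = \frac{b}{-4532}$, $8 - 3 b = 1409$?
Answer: $\frac{18970952}{18268959} \approx 1.0384$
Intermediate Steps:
$b = -467$ ($b = \frac{8}{3} - \frac{1409}{3} = -467$)
$w = \frac{467}{4532}$ ($w = - \frac{467}{-4532} = \left(-467\right) \left(- \frac{1}{4532}\right) = \frac{467}{4532} \approx 0.10304$)
$\frac{220 + 3966}{4031 + w} = \frac{220 + 3966}{4031 + \frac{467}{4532}} = \frac{4186}{\frac{18268959}{4532}} = 4186 \cdot \frac{4532}{18268959} = \frac{18970952}{18268959}$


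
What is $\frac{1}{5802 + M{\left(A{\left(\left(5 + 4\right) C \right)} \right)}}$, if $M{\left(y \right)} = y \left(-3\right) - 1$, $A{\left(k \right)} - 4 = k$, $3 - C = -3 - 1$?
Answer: $\frac{1}{5600} \approx 0.00017857$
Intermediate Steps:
$C = 7$ ($C = 3 - \left(-3 - 1\right) = 3 - -4 = 3 + 4 = 7$)
$A{\left(k \right)} = 4 + k$
$M{\left(y \right)} = -1 - 3 y$ ($M{\left(y \right)} = - 3 y - 1 = -1 - 3 y$)
$\frac{1}{5802 + M{\left(A{\left(\left(5 + 4\right) C \right)} \right)}} = \frac{1}{5802 - \left(1 + 3 \left(4 + \left(5 + 4\right) 7\right)\right)} = \frac{1}{5802 - \left(1 + 3 \left(4 + 9 \cdot 7\right)\right)} = \frac{1}{5802 - \left(1 + 3 \left(4 + 63\right)\right)} = \frac{1}{5802 - 202} = \frac{1}{5600}$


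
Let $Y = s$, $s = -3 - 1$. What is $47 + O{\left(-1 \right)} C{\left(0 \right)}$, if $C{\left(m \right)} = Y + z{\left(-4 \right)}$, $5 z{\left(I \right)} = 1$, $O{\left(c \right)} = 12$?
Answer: $\frac{7}{5} \approx 1.4$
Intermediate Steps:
$s = -4$ ($s = -3 - 1 = -4$)
$z{\left(I \right)} = \frac{1}{5}$ ($z{\left(I \right)} = \frac{1}{5} \cdot 1 = \frac{1}{5}$)
$Y = -4$
$C{\left(m \right)} = - \frac{19}{5}$ ($C{\left(m \right)} = -4 + \frac{1}{5} = - \frac{19}{5}$)
$47 + O{\left(-1 \right)} C{\left(0 \right)} = 47 + 12 \left(- \frac{19}{5}\right) = 47 - \frac{228}{5} = \frac{7}{5}$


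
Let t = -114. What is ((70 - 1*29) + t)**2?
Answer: 5329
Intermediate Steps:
((70 - 1*29) + t)**2 = ((70 - 1*29) - 114)**2 = ((70 - 29) - 114)**2 = (41 - 114)**2 = (-73)**2 = 5329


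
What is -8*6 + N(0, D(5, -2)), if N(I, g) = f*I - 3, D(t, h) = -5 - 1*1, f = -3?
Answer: -51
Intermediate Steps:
D(t, h) = -6 (D(t, h) = -5 - 1 = -6)
N(I, g) = -3 - 3*I (N(I, g) = -3*I - 3 = -3 - 3*I)
-8*6 + N(0, D(5, -2)) = -8*6 + (-3 - 3*0) = -48 + (-3 + 0) = -48 - 3 = -51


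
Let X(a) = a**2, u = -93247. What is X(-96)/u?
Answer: -9216/93247 ≈ -0.098834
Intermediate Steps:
X(-96)/u = (-96)**2/(-93247) = 9216*(-1/93247) = -9216/93247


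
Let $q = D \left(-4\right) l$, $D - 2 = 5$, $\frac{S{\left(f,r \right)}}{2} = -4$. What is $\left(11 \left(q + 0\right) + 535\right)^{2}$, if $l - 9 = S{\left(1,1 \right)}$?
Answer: $51529$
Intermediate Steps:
$S{\left(f,r \right)} = -8$ ($S{\left(f,r \right)} = 2 \left(-4\right) = -8$)
$l = 1$ ($l = 9 - 8 = 1$)
$D = 7$ ($D = 2 + 5 = 7$)
$q = -28$ ($q = 7 \left(-4\right) 1 = \left(-28\right) 1 = -28$)
$\left(11 \left(q + 0\right) + 535\right)^{2} = \left(11 \left(-28 + 0\right) + 535\right)^{2} = \left(11 \left(-28\right) + 535\right)^{2} = \left(-308 + 535\right)^{2} = 227^{2} = 51529$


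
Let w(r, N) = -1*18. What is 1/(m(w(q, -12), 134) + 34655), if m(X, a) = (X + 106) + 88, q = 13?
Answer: 1/34831 ≈ 2.8710e-5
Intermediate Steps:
w(r, N) = -18
m(X, a) = 194 + X (m(X, a) = (106 + X) + 88 = 194 + X)
1/(m(w(q, -12), 134) + 34655) = 1/((194 - 18) + 34655) = 1/(176 + 34655) = 1/34831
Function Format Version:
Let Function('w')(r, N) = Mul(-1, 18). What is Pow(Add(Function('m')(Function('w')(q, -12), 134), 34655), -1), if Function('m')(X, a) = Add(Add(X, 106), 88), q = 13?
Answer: Rational(1, 34831) ≈ 2.8710e-5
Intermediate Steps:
Function('w')(r, N) = -18
Function('m')(X, a) = Add(194, X) (Function('m')(X, a) = Add(Add(106, X), 88) = Add(194, X))
Pow(Add(Function('m')(Function('w')(q, -12), 134), 34655), -1) = Pow(Add(Add(194, -18), 34655), -1) = Pow(Add(176, 34655), -1) = Pow(34831, -1) = Rational(1, 34831)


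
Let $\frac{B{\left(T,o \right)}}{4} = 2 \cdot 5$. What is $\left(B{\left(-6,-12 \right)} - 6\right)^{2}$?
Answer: $1156$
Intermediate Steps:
$B{\left(T,o \right)} = 40$ ($B{\left(T,o \right)} = 4 \cdot 2 \cdot 5 = 4 \cdot 10 = 40$)
$\left(B{\left(-6,-12 \right)} - 6\right)^{2} = \left(40 - 6\right)^{2} = 34^{2} = 1156$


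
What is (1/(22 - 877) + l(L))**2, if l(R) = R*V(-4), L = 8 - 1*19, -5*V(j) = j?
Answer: 2265025/29241 ≈ 77.461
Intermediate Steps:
V(j) = -j/5
L = -11 (L = 8 - 19 = -11)
l(R) = 4*R/5 (l(R) = R*(-1/5*(-4)) = R*(4/5) = 4*R/5)
(1/(22 - 877) + l(L))**2 = (1/(22 - 877) + (4/5)*(-11))**2 = (1/(-855) - 44/5)**2 = (-1/855 - 44/5)**2 = (-1505/171)**2 = 2265025/29241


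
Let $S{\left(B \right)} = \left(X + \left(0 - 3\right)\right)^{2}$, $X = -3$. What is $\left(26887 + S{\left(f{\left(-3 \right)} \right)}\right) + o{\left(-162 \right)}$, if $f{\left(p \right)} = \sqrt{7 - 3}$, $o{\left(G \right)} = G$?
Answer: $26761$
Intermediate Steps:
$f{\left(p \right)} = 2$ ($f{\left(p \right)} = \sqrt{4} = 2$)
$S{\left(B \right)} = 36$ ($S{\left(B \right)} = \left(-3 + \left(0 - 3\right)\right)^{2} = \left(-3 - 3\right)^{2} = \left(-6\right)^{2} = 36$)
$\left(26887 + S{\left(f{\left(-3 \right)} \right)}\right) + o{\left(-162 \right)} = \left(26887 + 36\right) - 162 = 26923 - 162 = 26761$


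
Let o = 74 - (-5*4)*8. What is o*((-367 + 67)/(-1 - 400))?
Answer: 70200/401 ≈ 175.06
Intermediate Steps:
o = 234 (o = 74 - (-20)*8 = 74 - 1*(-160) = 74 + 160 = 234)
o*((-367 + 67)/(-1 - 400)) = 234*((-367 + 67)/(-1 - 400)) = 234*(-300/(-401)) = 234*(-300*(-1/401)) = 234*(300/401) = 70200/401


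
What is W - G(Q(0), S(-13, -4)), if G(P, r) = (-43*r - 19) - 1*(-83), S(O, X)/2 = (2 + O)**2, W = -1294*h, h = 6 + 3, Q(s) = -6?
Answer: -1304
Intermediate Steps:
h = 9
W = -11646 (W = -1294*9 = -11646)
S(O, X) = 2*(2 + O)**2
G(P, r) = 64 - 43*r (G(P, r) = (-19 - 43*r) + 83 = 64 - 43*r)
W - G(Q(0), S(-13, -4)) = -11646 - (64 - 86*(2 - 13)**2) = -11646 - (64 - 86*(-11)**2) = -11646 - (64 - 86*121) = -11646 - (64 - 43*242) = -11646 - (64 - 10406) = -11646 - 1*(-10342) = -11646 + 10342 = -1304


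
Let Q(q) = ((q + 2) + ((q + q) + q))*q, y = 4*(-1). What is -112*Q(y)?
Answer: -6272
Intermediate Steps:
y = -4
Q(q) = q*(2 + 4*q) (Q(q) = ((2 + q) + (2*q + q))*q = ((2 + q) + 3*q)*q = (2 + 4*q)*q = q*(2 + 4*q))
-112*Q(y) = -224*(-4)*(1 + 2*(-4)) = -224*(-4)*(1 - 8) = -224*(-4)*(-7) = -112*56 = -6272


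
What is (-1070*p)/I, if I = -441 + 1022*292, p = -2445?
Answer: 2616150/297983 ≈ 8.7795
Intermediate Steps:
I = 297983 (I = -441 + 298424 = 297983)
(-1070*p)/I = -1070*(-2445)/297983 = 2616150*(1/297983) = 2616150/297983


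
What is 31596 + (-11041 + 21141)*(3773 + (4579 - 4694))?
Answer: 36977396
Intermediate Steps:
31596 + (-11041 + 21141)*(3773 + (4579 - 4694)) = 31596 + 10100*(3773 - 115) = 31596 + 10100*3658 = 31596 + 36945800 = 36977396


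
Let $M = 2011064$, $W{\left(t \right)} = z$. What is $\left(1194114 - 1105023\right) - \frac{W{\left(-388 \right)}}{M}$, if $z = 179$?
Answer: $\frac{179167702645}{2011064} \approx 89091.0$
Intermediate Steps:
$W{\left(t \right)} = 179$
$\left(1194114 - 1105023\right) - \frac{W{\left(-388 \right)}}{M} = \left(1194114 - 1105023\right) - \frac{179}{2011064} = 89091 - 179 \cdot \frac{1}{2011064} = 89091 - \frac{179}{2011064} = \frac{179167702645}{2011064}$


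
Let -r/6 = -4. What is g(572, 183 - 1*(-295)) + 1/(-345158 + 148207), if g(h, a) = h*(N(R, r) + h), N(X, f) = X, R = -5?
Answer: 63875936123/196951 ≈ 3.2432e+5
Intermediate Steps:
r = 24 (r = -6*(-4) = 24)
g(h, a) = h*(-5 + h)
g(572, 183 - 1*(-295)) + 1/(-345158 + 148207) = 572*(-5 + 572) + 1/(-345158 + 148207) = 572*567 + 1/(-196951) = 324324 - 1/196951 = 63875936123/196951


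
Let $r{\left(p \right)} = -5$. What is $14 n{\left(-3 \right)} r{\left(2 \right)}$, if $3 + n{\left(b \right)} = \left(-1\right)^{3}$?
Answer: $280$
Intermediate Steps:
$n{\left(b \right)} = -4$ ($n{\left(b \right)} = -3 + \left(-1\right)^{3} = -3 - 1 = -4$)
$14 n{\left(-3 \right)} r{\left(2 \right)} = 14 \left(-4\right) \left(-5\right) = \left(-56\right) \left(-5\right) = 280$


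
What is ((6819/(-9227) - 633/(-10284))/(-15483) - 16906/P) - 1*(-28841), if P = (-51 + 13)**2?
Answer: 5096800455067026061/176792423630628 ≈ 28829.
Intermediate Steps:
P = 1444 (P = (-38)**2 = 1444)
((6819/(-9227) - 633/(-10284))/(-15483) - 16906/P) - 1*(-28841) = ((6819/(-9227) - 633/(-10284))/(-15483) - 16906/1444) - 1*(-28841) = ((6819*(-1/9227) - 633*(-1/10284))*(-1/15483) - 16906*1/1444) + 28841 = ((-6819/9227 + 211/3428)*(-1/15483) - 8453/722) + 28841 = (-21428635/31630156*(-1/15483) - 8453/722) + 28841 = (21428635/489729705348 - 8453/722) + 28841 = -2069834863916087/176792423630628 + 28841 = 5096800455067026061/176792423630628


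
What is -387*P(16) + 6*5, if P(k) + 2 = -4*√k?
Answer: 6996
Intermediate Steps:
P(k) = -2 - 4*√k
-387*P(16) + 6*5 = -387*(-2 - 4*√16) + 6*5 = -387*(-2 - 4*4) + 30 = -387*(-2 - 16) + 30 = -387*(-18) + 30 = 6966 + 30 = 6996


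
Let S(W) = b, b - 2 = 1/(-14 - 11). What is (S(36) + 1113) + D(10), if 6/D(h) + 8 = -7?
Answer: 27864/25 ≈ 1114.6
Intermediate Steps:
b = 49/25 (b = 2 + 1/(-14 - 11) = 2 + 1/(-25) = 2 - 1/25 = 49/25 ≈ 1.9600)
D(h) = -⅖ (D(h) = 6/(-8 - 7) = 6/(-15) = 6*(-1/15) = -⅖)
S(W) = 49/25
(S(36) + 1113) + D(10) = (49/25 + 1113) - ⅖ = 27874/25 - ⅖ = 27864/25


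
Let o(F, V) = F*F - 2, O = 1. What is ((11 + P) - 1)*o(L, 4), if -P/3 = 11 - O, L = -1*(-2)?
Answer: -40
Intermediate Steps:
L = 2
P = -30 (P = -3*(11 - 1*1) = -3*(11 - 1) = -3*10 = -30)
o(F, V) = -2 + F² (o(F, V) = F² - 2 = -2 + F²)
((11 + P) - 1)*o(L, 4) = ((11 - 30) - 1)*(-2 + 2²) = (-19 - 1)*(-2 + 4) = -20*2 = -40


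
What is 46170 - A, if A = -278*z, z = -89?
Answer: 21428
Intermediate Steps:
A = 24742 (A = -278*(-89) = 24742)
46170 - A = 46170 - 1*24742 = 46170 - 24742 = 21428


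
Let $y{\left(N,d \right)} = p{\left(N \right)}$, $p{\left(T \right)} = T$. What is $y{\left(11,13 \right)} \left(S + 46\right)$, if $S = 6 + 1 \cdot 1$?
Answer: $583$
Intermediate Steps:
$y{\left(N,d \right)} = N$
$S = 7$ ($S = 6 + 1 = 7$)
$y{\left(11,13 \right)} \left(S + 46\right) = 11 \left(7 + 46\right) = 11 \cdot 53 = 583$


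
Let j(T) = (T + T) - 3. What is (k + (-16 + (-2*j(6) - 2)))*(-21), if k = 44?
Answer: -168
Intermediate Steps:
j(T) = -3 + 2*T (j(T) = 2*T - 3 = -3 + 2*T)
(k + (-16 + (-2*j(6) - 2)))*(-21) = (44 + (-16 + (-2*(-3 + 2*6) - 2)))*(-21) = (44 + (-16 + (-2*(-3 + 12) - 2)))*(-21) = (44 + (-16 + (-2*9 - 2)))*(-21) = (44 + (-16 + (-18 - 2)))*(-21) = (44 + (-16 - 20))*(-21) = (44 - 36)*(-21) = 8*(-21) = -168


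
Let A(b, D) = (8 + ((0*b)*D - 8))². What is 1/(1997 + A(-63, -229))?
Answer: 1/1997 ≈ 0.00050075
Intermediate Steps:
A(b, D) = 0 (A(b, D) = (8 + (0*D - 8))² = (8 + (0 - 8))² = (8 - 8)² = 0² = 0)
1/(1997 + A(-63, -229)) = 1/(1997 + 0) = 1/1997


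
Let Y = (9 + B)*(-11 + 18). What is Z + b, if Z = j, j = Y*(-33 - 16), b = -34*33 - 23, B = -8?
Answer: -1488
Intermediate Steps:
Y = 7 (Y = (9 - 8)*(-11 + 18) = 1*7 = 7)
b = -1145 (b = -1122 - 23 = -1145)
j = -343 (j = 7*(-33 - 16) = 7*(-49) = -343)
Z = -343
Z + b = -343 - 1145 = -1488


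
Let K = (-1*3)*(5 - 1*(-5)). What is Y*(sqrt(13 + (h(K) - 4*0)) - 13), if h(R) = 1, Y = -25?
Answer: 325 - 25*sqrt(14) ≈ 231.46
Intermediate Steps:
K = -30 (K = -3*(5 + 5) = -3*10 = -30)
Y*(sqrt(13 + (h(K) - 4*0)) - 13) = -25*(sqrt(13 + (1 - 4*0)) - 13) = -25*(sqrt(13 + (1 + 0)) - 13) = -25*(sqrt(13 + 1) - 13) = -25*(sqrt(14) - 13) = -25*(-13 + sqrt(14)) = 325 - 25*sqrt(14)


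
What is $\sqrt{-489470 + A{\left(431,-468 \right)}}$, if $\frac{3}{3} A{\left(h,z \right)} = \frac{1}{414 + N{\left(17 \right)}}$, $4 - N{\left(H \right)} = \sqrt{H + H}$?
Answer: $\frac{\sqrt{-204598459 + 489470 \sqrt{34}}}{\sqrt{418 - \sqrt{34}}} \approx 699.62 i$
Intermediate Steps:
$N{\left(H \right)} = 4 - \sqrt{2} \sqrt{H}$ ($N{\left(H \right)} = 4 - \sqrt{H + H} = 4 - \sqrt{2 H} = 4 - \sqrt{2} \sqrt{H}$)
$A{\left(h,z \right)} = \frac{1}{418 - \sqrt{34}}$ ($A{\left(h,z \right)} = \frac{1}{414 + \left(4 - \sqrt{2} \sqrt{17}\right)} = \frac{1}{414 + \left(4 - \sqrt{34}\right)} = \frac{1}{418 - \sqrt{34}}$)
$\sqrt{-489470 + A{\left(431,-468 \right)}} = \sqrt{-489470 + \left(\frac{209}{87345} + \frac{\sqrt{34}}{174690}\right)} = \sqrt{- \frac{42752756941}{87345} + \frac{\sqrt{34}}{174690}}$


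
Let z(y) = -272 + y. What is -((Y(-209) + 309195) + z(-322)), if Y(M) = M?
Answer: -308392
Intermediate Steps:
-((Y(-209) + 309195) + z(-322)) = -((-209 + 309195) + (-272 - 322)) = -(308986 - 594) = -1*308392 = -308392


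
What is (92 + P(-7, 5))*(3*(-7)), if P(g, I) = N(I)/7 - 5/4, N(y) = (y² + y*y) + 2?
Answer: -8247/4 ≈ -2061.8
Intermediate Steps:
N(y) = 2 + 2*y² (N(y) = (y² + y²) + 2 = 2*y² + 2 = 2 + 2*y²)
P(g, I) = -27/28 + 2*I²/7 (P(g, I) = (2 + 2*I²)/7 - 5/4 = (2 + 2*I²)*(⅐) - 5*¼ = (2/7 + 2*I²/7) - 5/4 = -27/28 + 2*I²/7)
(92 + P(-7, 5))*(3*(-7)) = (92 + (-27/28 + (2/7)*5²))*(3*(-7)) = (92 + (-27/28 + (2/7)*25))*(-21) = (92 + (-27/28 + 50/7))*(-21) = (92 + 173/28)*(-21) = (2749/28)*(-21) = -8247/4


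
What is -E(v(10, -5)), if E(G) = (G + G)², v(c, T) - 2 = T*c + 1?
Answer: -8836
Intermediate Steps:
v(c, T) = 3 + T*c (v(c, T) = 2 + (T*c + 1) = 2 + (1 + T*c) = 3 + T*c)
E(G) = 4*G² (E(G) = (2*G)² = 4*G²)
-E(v(10, -5)) = -4*(3 - 5*10)² = -4*(3 - 50)² = -4*(-47)² = -4*2209 = -1*8836 = -8836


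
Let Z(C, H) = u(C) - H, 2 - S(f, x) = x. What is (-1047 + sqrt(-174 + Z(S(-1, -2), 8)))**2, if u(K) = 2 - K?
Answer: 1096025 - 4188*I*sqrt(46) ≈ 1.096e+6 - 28404.0*I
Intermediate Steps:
S(f, x) = 2 - x
Z(C, H) = 2 - C - H (Z(C, H) = (2 - C) - H = 2 - C - H)
(-1047 + sqrt(-174 + Z(S(-1, -2), 8)))**2 = (-1047 + sqrt(-174 + (2 - (2 - 1*(-2)) - 1*8)))**2 = (-1047 + sqrt(-174 + (2 - (2 + 2) - 8)))**2 = (-1047 + sqrt(-174 + (2 - 1*4 - 8)))**2 = (-1047 + sqrt(-174 + (2 - 4 - 8)))**2 = (-1047 + sqrt(-174 - 10))**2 = (-1047 + sqrt(-184))**2 = (-1047 + 2*I*sqrt(46))**2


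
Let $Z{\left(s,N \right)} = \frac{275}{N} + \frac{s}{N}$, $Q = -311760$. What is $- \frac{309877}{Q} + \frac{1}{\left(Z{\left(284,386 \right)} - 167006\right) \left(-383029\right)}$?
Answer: $\frac{2550441448278345047}{2565939472444715760} \approx 0.99396$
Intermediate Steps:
$- \frac{309877}{Q} + \frac{1}{\left(Z{\left(284,386 \right)} - 167006\right) \left(-383029\right)} = - \frac{309877}{-311760} + \frac{1}{\left(\frac{275 + 284}{386} - 167006\right) \left(-383029\right)} = \left(-309877\right) \left(- \frac{1}{311760}\right) + \frac{1}{\frac{1}{386} \cdot 559 - 167006} \left(- \frac{1}{383029}\right) = \frac{309877}{311760} + \frac{1}{\frac{559}{386} - 167006} \left(- \frac{1}{383029}\right) = \frac{309877}{311760} + \frac{1}{- \frac{64463757}{386}} \left(- \frac{1}{383029}\right) = \frac{309877}{311760} - - \frac{386}{24691488379953} = \frac{309877}{311760} + \frac{386}{24691488379953} = \frac{2550441448278345047}{2565939472444715760}$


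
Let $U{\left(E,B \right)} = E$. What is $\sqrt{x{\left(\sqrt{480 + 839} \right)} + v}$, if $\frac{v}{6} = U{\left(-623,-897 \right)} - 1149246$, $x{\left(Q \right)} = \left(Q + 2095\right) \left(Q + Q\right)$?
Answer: $\sqrt{-6896576 + 4190 \sqrt{1319}} \approx 2597.0 i$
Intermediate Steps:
$x{\left(Q \right)} = 2 Q \left(2095 + Q\right)$ ($x{\left(Q \right)} = \left(2095 + Q\right) 2 Q = 2 Q \left(2095 + Q\right)$)
$v = -6899214$ ($v = 6 \left(-623 - 1149246\right) = 6 \left(-1149869\right) = -6899214$)
$\sqrt{x{\left(\sqrt{480 + 839} \right)} + v} = \sqrt{2 \sqrt{480 + 839} \left(2095 + \sqrt{480 + 839}\right) - 6899214} = \sqrt{2 \sqrt{1319} \left(2095 + \sqrt{1319}\right) - 6899214} = \sqrt{-6899214 + 2 \sqrt{1319} \left(2095 + \sqrt{1319}\right)}$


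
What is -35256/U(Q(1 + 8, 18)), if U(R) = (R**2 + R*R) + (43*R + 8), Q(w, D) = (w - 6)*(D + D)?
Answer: -8814/6995 ≈ -1.2600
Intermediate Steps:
Q(w, D) = 2*D*(-6 + w) (Q(w, D) = (-6 + w)*(2*D) = 2*D*(-6 + w))
U(R) = 8 + 2*R**2 + 43*R (U(R) = (R**2 + R**2) + (8 + 43*R) = 2*R**2 + (8 + 43*R) = 8 + 2*R**2 + 43*R)
-35256/U(Q(1 + 8, 18)) = -35256/(8 + 2*(2*18*(-6 + (1 + 8)))**2 + 43*(2*18*(-6 + (1 + 8)))) = -35256/(8 + 2*(2*18*(-6 + 9))**2 + 43*(2*18*(-6 + 9))) = -35256/(8 + 2*(2*18*3)**2 + 43*(2*18*3)) = -35256/(8 + 2*108**2 + 43*108) = -35256/(8 + 2*11664 + 4644) = -35256/(8 + 23328 + 4644) = -35256/27980 = -35256*1/27980 = -8814/6995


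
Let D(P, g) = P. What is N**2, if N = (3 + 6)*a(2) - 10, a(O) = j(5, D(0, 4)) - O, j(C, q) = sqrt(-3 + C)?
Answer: 946 - 504*sqrt(2) ≈ 233.24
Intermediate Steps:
a(O) = sqrt(2) - O (a(O) = sqrt(-3 + 5) - O = sqrt(2) - O)
N = -28 + 9*sqrt(2) (N = (3 + 6)*(sqrt(2) - 1*2) - 10 = 9*(sqrt(2) - 2) - 10 = 9*(-2 + sqrt(2)) - 10 = (-18 + 9*sqrt(2)) - 10 = -28 + 9*sqrt(2) ≈ -15.272)
N**2 = (-28 + 9*sqrt(2))**2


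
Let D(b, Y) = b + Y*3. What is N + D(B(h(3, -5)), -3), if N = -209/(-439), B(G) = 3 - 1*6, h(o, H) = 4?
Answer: -5059/439 ≈ -11.524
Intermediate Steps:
B(G) = -3 (B(G) = 3 - 6 = -3)
D(b, Y) = b + 3*Y
N = 209/439 (N = -209*(-1/439) = 209/439 ≈ 0.47608)
N + D(B(h(3, -5)), -3) = 209/439 + (-3 + 3*(-3)) = 209/439 + (-3 - 9) = 209/439 - 12 = -5059/439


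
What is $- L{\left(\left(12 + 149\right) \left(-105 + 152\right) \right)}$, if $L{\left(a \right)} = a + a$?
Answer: $-15134$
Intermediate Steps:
$L{\left(a \right)} = 2 a$
$- L{\left(\left(12 + 149\right) \left(-105 + 152\right) \right)} = - 2 \left(12 + 149\right) \left(-105 + 152\right) = - 2 \cdot 161 \cdot 47 = - 2 \cdot 7567 = \left(-1\right) 15134 = -15134$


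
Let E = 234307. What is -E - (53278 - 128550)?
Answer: -159035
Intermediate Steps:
-E - (53278 - 128550) = -1*234307 - (53278 - 128550) = -234307 - 1*(-75272) = -234307 + 75272 = -159035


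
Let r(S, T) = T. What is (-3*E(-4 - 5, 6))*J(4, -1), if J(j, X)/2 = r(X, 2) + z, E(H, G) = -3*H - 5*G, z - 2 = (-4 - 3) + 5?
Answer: 36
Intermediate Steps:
z = 0 (z = 2 + ((-4 - 3) + 5) = 2 + (-7 + 5) = 2 - 2 = 0)
E(H, G) = -5*G - 3*H
J(j, X) = 4 (J(j, X) = 2*(2 + 0) = 2*2 = 4)
(-3*E(-4 - 5, 6))*J(4, -1) = -3*(-5*6 - 3*(-4 - 5))*4 = -3*(-30 - 3*(-9))*4 = -3*(-30 + 27)*4 = -3*(-3)*4 = 9*4 = 36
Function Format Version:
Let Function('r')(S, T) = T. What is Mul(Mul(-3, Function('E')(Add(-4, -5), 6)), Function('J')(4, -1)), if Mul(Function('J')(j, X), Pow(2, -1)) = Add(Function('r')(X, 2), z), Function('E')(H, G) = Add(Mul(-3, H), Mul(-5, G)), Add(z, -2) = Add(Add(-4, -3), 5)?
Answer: 36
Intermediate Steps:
z = 0 (z = Add(2, Add(Add(-4, -3), 5)) = Add(2, Add(-7, 5)) = Add(2, -2) = 0)
Function('E')(H, G) = Add(Mul(-5, G), Mul(-3, H))
Function('J')(j, X) = 4 (Function('J')(j, X) = Mul(2, Add(2, 0)) = Mul(2, 2) = 4)
Mul(Mul(-3, Function('E')(Add(-4, -5), 6)), Function('J')(4, -1)) = Mul(Mul(-3, Add(Mul(-5, 6), Mul(-3, Add(-4, -5)))), 4) = Mul(Mul(-3, Add(-30, Mul(-3, -9))), 4) = Mul(Mul(-3, Add(-30, 27)), 4) = Mul(Mul(-3, -3), 4) = Mul(9, 4) = 36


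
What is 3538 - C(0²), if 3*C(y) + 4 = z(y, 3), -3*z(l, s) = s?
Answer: 10619/3 ≈ 3539.7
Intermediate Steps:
z(l, s) = -s/3
C(y) = -5/3 (C(y) = -4/3 + (-⅓*3)/3 = -4/3 + (⅓)*(-1) = -4/3 - ⅓ = -5/3)
3538 - C(0²) = 3538 - 1*(-5/3) = 3538 + 5/3 = 10619/3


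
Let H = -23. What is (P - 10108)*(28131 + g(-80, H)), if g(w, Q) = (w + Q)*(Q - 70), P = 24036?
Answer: 525224880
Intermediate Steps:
g(w, Q) = (-70 + Q)*(Q + w) (g(w, Q) = (Q + w)*(-70 + Q) = (-70 + Q)*(Q + w))
(P - 10108)*(28131 + g(-80, H)) = (24036 - 10108)*(28131 + ((-23)² - 70*(-23) - 70*(-80) - 23*(-80))) = 13928*(28131 + (529 + 1610 + 5600 + 1840)) = 13928*(28131 + 9579) = 13928*37710 = 525224880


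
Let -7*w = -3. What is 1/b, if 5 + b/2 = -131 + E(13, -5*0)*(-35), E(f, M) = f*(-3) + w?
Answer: 1/2428 ≈ 0.00041186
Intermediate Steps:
w = 3/7 (w = -⅐*(-3) = 3/7 ≈ 0.42857)
E(f, M) = 3/7 - 3*f (E(f, M) = f*(-3) + 3/7 = -3*f + 3/7 = 3/7 - 3*f)
b = 2428 (b = -10 + 2*(-131 + (3/7 - 3*13)*(-35)) = -10 + 2*(-131 + (3/7 - 39)*(-35)) = -10 + 2*(-131 - 270/7*(-35)) = -10 + 2*(-131 + 1350) = -10 + 2*1219 = -10 + 2438 = 2428)
1/b = 1/2428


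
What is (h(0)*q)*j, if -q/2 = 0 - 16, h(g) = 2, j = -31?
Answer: -1984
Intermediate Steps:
q = 32 (q = -2*(0 - 16) = -2*(-16) = 32)
(h(0)*q)*j = (2*32)*(-31) = 64*(-31) = -1984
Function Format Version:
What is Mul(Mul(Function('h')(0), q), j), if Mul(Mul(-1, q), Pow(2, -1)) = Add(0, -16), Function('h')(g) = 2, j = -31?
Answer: -1984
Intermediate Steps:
q = 32 (q = Mul(-2, Add(0, -16)) = Mul(-2, -16) = 32)
Mul(Mul(Function('h')(0), q), j) = Mul(Mul(2, 32), -31) = Mul(64, -31) = -1984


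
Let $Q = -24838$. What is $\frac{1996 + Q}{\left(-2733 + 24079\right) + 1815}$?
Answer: $- \frac{22842}{23161} \approx -0.98623$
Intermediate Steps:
$\frac{1996 + Q}{\left(-2733 + 24079\right) + 1815} = \frac{1996 - 24838}{\left(-2733 + 24079\right) + 1815} = - \frac{22842}{21346 + 1815} = - \frac{22842}{23161}$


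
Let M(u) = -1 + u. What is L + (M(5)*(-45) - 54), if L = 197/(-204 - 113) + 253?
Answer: 5826/317 ≈ 18.379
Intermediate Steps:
L = 80004/317 (L = 197/(-317) + 253 = 197*(-1/317) + 253 = -197/317 + 253 = 80004/317 ≈ 252.38)
L + (M(5)*(-45) - 54) = 80004/317 + ((-1 + 5)*(-45) - 54) = 80004/317 + (4*(-45) - 54) = 80004/317 + (-180 - 54) = 80004/317 - 234 = 5826/317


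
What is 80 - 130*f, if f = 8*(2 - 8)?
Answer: 6320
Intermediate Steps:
f = -48 (f = 8*(-6) = -48)
80 - 130*f = 80 - 130*(-48) = 80 + 6240 = 6320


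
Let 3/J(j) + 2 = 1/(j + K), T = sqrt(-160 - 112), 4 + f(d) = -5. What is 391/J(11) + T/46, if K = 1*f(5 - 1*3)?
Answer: -391/2 + 2*I*sqrt(17)/23 ≈ -195.5 + 0.35853*I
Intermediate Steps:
f(d) = -9 (f(d) = -4 - 5 = -9)
K = -9 (K = 1*(-9) = -9)
T = 4*I*sqrt(17) (T = sqrt(-272) = 4*I*sqrt(17) ≈ 16.492*I)
J(j) = 3/(-2 + 1/(-9 + j)) (J(j) = 3/(-2 + 1/(j - 9)) = 3/(-2 + 1/(-9 + j)))
391/J(11) + T/46 = 391/((3*(9 - 1*11)/(-19 + 2*11))) + (4*I*sqrt(17))/46 = 391/((3*(9 - 11)/(-19 + 22))) + (4*I*sqrt(17))*(1/46) = 391/((3*(-2)/3)) + 2*I*sqrt(17)/23 = 391/((3*(1/3)*(-2))) + 2*I*sqrt(17)/23 = 391/(-2) + 2*I*sqrt(17)/23 = 391*(-1/2) + 2*I*sqrt(17)/23 = -391/2 + 2*I*sqrt(17)/23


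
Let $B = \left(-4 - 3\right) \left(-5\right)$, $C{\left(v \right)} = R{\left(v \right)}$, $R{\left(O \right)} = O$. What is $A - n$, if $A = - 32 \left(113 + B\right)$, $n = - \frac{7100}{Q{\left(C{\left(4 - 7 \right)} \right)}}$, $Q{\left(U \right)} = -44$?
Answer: $- \frac{53871}{11} \approx -4897.4$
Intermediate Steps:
$C{\left(v \right)} = v$
$B = 35$ ($B = \left(-7\right) \left(-5\right) = 35$)
$n = \frac{1775}{11}$ ($n = - \frac{7100}{-44} = \left(-7100\right) \left(- \frac{1}{44}\right) = \frac{1775}{11} \approx 161.36$)
$A = -4736$ ($A = - 32 \left(113 + 35\right) = \left(-32\right) 148 = -4736$)
$A - n = -4736 - \frac{1775}{11} = - \frac{53871}{11}$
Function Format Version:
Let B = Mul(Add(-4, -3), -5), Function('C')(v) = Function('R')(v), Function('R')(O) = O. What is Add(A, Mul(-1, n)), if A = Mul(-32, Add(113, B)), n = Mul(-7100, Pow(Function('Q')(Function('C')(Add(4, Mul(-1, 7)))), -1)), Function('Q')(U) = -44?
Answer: Rational(-53871, 11) ≈ -4897.4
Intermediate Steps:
Function('C')(v) = v
B = 35 (B = Mul(-7, -5) = 35)
n = Rational(1775, 11) (n = Mul(-7100, Pow(-44, -1)) = Mul(-7100, Rational(-1, 44)) = Rational(1775, 11) ≈ 161.36)
A = -4736 (A = Mul(-32, Add(113, 35)) = Mul(-32, 148) = -4736)
Add(A, Mul(-1, n)) = Add(-4736, Mul(-1, Rational(1775, 11))) = Add(-4736, Rational(-1775, 11)) = Rational(-53871, 11)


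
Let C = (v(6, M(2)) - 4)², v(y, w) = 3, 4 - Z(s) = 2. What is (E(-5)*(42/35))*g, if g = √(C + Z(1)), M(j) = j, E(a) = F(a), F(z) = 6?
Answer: 36*√3/5 ≈ 12.471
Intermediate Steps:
E(a) = 6
Z(s) = 2 (Z(s) = 4 - 1*2 = 4 - 2 = 2)
C = 1 (C = (3 - 4)² = (-1)² = 1)
g = √3 (g = √(1 + 2) = √3 ≈ 1.7320)
(E(-5)*(42/35))*g = (6*(42/35))*√3 = (6*(42*(1/35)))*√3 = (6*(6/5))*√3 = 36*√3/5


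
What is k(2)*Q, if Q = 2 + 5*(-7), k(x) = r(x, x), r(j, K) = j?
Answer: -66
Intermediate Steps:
k(x) = x
Q = -33 (Q = 2 - 35 = -33)
k(2)*Q = 2*(-33) = -66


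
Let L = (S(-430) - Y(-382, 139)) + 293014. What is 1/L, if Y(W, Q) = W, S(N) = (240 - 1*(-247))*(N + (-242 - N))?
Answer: 1/175542 ≈ 5.6966e-6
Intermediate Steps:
S(N) = -117854 (S(N) = (240 + 247)*(-242) = 487*(-242) = -117854)
L = 175542 (L = (-117854 - 1*(-382)) + 293014 = (-117854 + 382) + 293014 = -117472 + 293014 = 175542)
1/L = 1/175542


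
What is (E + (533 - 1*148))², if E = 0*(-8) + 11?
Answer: 156816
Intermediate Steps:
E = 11 (E = 0 + 11 = 11)
(E + (533 - 1*148))² = (11 + (533 - 1*148))² = (11 + (533 - 148))² = (11 + 385)² = 396² = 156816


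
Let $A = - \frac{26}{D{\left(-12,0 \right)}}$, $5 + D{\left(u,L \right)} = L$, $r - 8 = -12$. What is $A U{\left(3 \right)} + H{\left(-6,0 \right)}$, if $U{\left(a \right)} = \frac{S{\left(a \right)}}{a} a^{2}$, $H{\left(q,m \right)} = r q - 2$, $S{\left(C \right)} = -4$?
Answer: $- \frac{202}{5} \approx -40.4$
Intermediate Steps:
$r = -4$ ($r = 8 - 12 = -4$)
$D{\left(u,L \right)} = -5 + L$
$H{\left(q,m \right)} = -2 - 4 q$ ($H{\left(q,m \right)} = - 4 q - 2 = -2 - 4 q$)
$U{\left(a \right)} = - 4 a$ ($U{\left(a \right)} = - \frac{4}{a} a^{2} = - 4 a$)
$A = \frac{26}{5}$ ($A = - \frac{26}{-5 + 0} = - \frac{26}{-5} = \left(-26\right) \left(- \frac{1}{5}\right) = \frac{26}{5} \approx 5.2$)
$A U{\left(3 \right)} + H{\left(-6,0 \right)} = \frac{26 \left(\left(-4\right) 3\right)}{5} - -22 = \frac{26}{5} \left(-12\right) + \left(-2 + 24\right) = - \frac{312}{5} + 22 = - \frac{202}{5}$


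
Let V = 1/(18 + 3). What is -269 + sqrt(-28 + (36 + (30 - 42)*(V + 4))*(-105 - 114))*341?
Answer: -269 + 682*sqrt(33383)/7 ≈ 17532.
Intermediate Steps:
V = 1/21 ≈ 0.047619
-269 + sqrt(-28 + (36 + (30 - 42)*(V + 4))*(-105 - 114))*341 = -269 + sqrt(-28 + (36 + (30 - 42)*(1/21 + 4))*(-105 - 114))*341 = -269 + sqrt(-28 + (36 - 12*85/21)*(-219))*341 = -269 + sqrt(-28 + (36 - 340/7)*(-219))*341 = -269 + sqrt(-28 - 88/7*(-219))*341 = -269 + sqrt(-28 + 19272/7)*341 = -269 + sqrt(19076/7)*341 = -269 + (2*sqrt(33383)/7)*341 = -269 + 682*sqrt(33383)/7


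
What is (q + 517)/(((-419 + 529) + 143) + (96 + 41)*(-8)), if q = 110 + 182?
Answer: -809/843 ≈ -0.95967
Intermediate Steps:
q = 292
(q + 517)/(((-419 + 529) + 143) + (96 + 41)*(-8)) = (292 + 517)/(((-419 + 529) + 143) + (96 + 41)*(-8)) = 809/((110 + 143) + 137*(-8)) = 809/(253 - 1096) = 809/(-843) = 809*(-1/843) = -809/843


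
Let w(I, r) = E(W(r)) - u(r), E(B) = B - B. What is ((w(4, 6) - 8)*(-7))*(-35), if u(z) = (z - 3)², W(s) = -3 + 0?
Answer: -4165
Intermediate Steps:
W(s) = -3
E(B) = 0
u(z) = (-3 + z)²
w(I, r) = -(-3 + r)² (w(I, r) = 0 - (-3 + r)² = -(-3 + r)²)
((w(4, 6) - 8)*(-7))*(-35) = ((-(-3 + 6)² - 8)*(-7))*(-35) = ((-1*3² - 8)*(-7))*(-35) = ((-1*9 - 8)*(-7))*(-35) = ((-9 - 8)*(-7))*(-35) = -17*(-7)*(-35) = 119*(-35) = -4165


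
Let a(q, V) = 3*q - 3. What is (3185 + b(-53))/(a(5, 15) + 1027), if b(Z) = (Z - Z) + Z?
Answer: 3132/1039 ≈ 3.0144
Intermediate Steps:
a(q, V) = -3 + 3*q
b(Z) = Z (b(Z) = 0 + Z = Z)
(3185 + b(-53))/(a(5, 15) + 1027) = (3185 - 53)/((-3 + 3*5) + 1027) = 3132/((-3 + 15) + 1027) = 3132/(12 + 1027) = 3132/1039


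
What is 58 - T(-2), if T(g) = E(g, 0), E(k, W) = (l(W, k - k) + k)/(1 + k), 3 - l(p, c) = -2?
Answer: 61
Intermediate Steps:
l(p, c) = 5 (l(p, c) = 3 - 1*(-2) = 3 + 2 = 5)
E(k, W) = (5 + k)/(1 + k)
T(g) = (5 + g)/(1 + g)
58 - T(-2) = 58 - (5 - 2)/(1 - 2) = 58 - 3/(-1) = 58 - (-1)*3 = 58 - 1*(-3) = 58 + 3 = 61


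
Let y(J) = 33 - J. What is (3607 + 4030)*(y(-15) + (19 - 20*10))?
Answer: -1015721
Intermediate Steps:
(3607 + 4030)*(y(-15) + (19 - 20*10)) = (3607 + 4030)*((33 - 1*(-15)) + (19 - 20*10)) = 7637*((33 + 15) + (19 - 200)) = 7637*(48 - 181) = 7637*(-133) = -1015721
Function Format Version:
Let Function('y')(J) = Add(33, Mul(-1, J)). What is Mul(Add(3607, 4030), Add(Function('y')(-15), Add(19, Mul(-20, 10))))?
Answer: -1015721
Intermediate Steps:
Mul(Add(3607, 4030), Add(Function('y')(-15), Add(19, Mul(-20, 10)))) = Mul(Add(3607, 4030), Add(Add(33, Mul(-1, -15)), Add(19, Mul(-20, 10)))) = Mul(7637, Add(Add(33, 15), Add(19, -200))) = Mul(7637, Add(48, -181)) = Mul(7637, -133) = -1015721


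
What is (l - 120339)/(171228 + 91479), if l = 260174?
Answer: 139835/262707 ≈ 0.53228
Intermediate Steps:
(l - 120339)/(171228 + 91479) = (260174 - 120339)/(171228 + 91479) = 139835/262707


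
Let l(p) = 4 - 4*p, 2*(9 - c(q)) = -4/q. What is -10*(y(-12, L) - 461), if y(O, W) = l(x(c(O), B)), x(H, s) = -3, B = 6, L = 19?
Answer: 4450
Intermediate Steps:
c(q) = 9 + 2/q (c(q) = 9 - (-2)/q = 9 + 2/q)
y(O, W) = 16 (y(O, W) = 4 - 4*(-3) = 4 + 12 = 16)
-10*(y(-12, L) - 461) = -10*(16 - 461) = -10*(-445) = 4450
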